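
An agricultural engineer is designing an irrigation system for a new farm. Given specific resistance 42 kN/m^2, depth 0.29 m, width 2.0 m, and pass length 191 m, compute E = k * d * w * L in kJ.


E = k * d * w * L
  = 42 * 0.29 * 2.0 * 191
  = 4652.76 kJ


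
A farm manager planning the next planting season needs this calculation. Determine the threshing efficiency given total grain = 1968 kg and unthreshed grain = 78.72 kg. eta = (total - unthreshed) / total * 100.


eta = (total - unthreshed) / total * 100
    = (1968 - 78.72) / 1968 * 100
    = 1889.28 / 1968 * 100
    = 96%


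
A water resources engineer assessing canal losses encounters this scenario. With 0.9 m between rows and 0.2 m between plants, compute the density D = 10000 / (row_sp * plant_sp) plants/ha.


D = 10000 / (row_sp * plant_sp)
  = 10000 / (0.9 * 0.2)
  = 10000 / 0.1800
  = 55555.56 plants/ha


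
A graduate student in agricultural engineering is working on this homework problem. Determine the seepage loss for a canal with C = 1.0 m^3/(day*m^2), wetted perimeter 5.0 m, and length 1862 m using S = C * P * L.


S = C * P * L
  = 1.0 * 5.0 * 1862
  = 9310 m^3/day


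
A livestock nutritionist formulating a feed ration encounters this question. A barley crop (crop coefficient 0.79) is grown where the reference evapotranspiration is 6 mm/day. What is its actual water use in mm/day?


ETc = Kc * ET0
    = 0.79 * 6
    = 4.74 mm/day


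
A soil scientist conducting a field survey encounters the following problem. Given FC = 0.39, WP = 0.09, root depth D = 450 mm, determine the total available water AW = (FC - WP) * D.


AW = (FC - WP) * D
   = (0.39 - 0.09) * 450
   = 0.30 * 450
   = 135 mm


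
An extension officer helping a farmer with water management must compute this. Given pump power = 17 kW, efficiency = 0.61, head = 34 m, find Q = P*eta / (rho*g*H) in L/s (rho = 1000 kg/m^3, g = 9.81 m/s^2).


Q = (P * 1000 * eta) / (rho * g * H)
  = (17 * 1000 * 0.61) / (1000 * 9.81 * 34)
  = 10370 / 333540
  = 0.03109 m^3/s = 31.09 L/s


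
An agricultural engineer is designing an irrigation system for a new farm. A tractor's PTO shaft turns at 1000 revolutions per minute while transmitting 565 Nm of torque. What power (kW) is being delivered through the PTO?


P = 2*pi*n*T / 60000
  = 2*pi * 1000 * 565 / 60000
  = 3549999.70 / 60000
  = 59.17 kW


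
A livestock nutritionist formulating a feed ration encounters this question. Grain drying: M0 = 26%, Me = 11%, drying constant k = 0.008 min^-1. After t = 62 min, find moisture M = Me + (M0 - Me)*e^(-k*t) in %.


M = Me + (M0 - Me) * e^(-k*t)
  = 11 + (26 - 11) * e^(-0.008*62)
  = 11 + 15 * e^(-0.496)
  = 11 + 15 * 0.60896
  = 11 + 9.1344
  = 20.13%


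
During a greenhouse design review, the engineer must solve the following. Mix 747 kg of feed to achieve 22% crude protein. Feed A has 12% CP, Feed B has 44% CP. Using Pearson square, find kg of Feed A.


parts_A = CP_b - target = 44 - 22 = 22
parts_B = target - CP_a = 22 - 12 = 10
total_parts = 22 + 10 = 32
Feed A = 747 * 22 / 32 = 513.56 kg
Feed B = 747 * 10 / 32 = 233.44 kg

513.56 kg


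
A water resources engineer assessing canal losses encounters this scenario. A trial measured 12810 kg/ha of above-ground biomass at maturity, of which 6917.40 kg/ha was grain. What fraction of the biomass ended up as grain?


HI = grain_yield / biomass
   = 6917.40 / 12810
   = 0.54


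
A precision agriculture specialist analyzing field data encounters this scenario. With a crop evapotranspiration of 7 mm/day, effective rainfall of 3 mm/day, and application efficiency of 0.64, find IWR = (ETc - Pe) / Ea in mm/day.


IWR = (ETc - Pe) / Ea
    = (7 - 3) / 0.64
    = 4 / 0.64
    = 6.25 mm/day


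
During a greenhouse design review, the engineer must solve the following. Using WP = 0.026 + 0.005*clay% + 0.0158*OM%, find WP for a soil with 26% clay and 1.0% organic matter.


WP = 0.026 + 0.005*26 + 0.0158*1.0
   = 0.026 + 0.1300 + 0.0158
   = 0.1718


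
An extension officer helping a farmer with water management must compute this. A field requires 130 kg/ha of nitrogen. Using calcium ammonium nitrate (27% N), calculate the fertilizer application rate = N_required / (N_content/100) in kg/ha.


Rate = N_required / (N_content / 100)
     = 130 / (27 / 100)
     = 130 / 0.27
     = 481.48 kg/ha


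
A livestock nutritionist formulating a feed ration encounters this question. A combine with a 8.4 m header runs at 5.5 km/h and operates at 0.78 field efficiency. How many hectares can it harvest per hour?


C = w * v * eta_f / 10
  = 8.4 * 5.5 * 0.78 / 10
  = 36.04 / 10
  = 3.60 ha/h


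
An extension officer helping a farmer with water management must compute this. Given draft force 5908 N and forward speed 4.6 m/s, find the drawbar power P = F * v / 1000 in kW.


P = F * v / 1000
  = 5908 * 4.6 / 1000
  = 27176.80 / 1000
  = 27.18 kW


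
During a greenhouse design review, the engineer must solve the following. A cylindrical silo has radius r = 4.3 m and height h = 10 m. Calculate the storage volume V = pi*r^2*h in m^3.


V = pi * r^2 * h
  = pi * 4.3^2 * 10
  = pi * 18.49 * 10
  = 580.88 m^3


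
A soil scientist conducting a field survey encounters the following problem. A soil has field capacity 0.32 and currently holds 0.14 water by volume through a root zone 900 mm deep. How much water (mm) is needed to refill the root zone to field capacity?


SMD = (FC - theta) * D
    = (0.32 - 0.14) * 900
    = 0.180 * 900
    = 162 mm


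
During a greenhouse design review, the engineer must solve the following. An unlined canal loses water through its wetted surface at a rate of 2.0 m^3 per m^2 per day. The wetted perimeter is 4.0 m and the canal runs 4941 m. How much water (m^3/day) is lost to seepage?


S = C * P * L
  = 2.0 * 4.0 * 4941
  = 39528 m^3/day


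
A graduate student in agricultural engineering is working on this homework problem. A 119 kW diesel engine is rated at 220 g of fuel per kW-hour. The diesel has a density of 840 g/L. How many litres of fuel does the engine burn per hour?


FC = P * BSFC / rho_fuel
   = 119 * 220 / 840
   = 26180 / 840
   = 31.17 L/h


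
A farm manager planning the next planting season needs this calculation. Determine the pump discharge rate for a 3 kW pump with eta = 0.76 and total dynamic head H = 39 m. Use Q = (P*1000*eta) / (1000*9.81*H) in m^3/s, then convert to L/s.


Q = (P * 1000 * eta) / (rho * g * H)
  = (3 * 1000 * 0.76) / (1000 * 9.81 * 39)
  = 2280 / 382590
  = 0.00596 m^3/s = 5.96 L/s


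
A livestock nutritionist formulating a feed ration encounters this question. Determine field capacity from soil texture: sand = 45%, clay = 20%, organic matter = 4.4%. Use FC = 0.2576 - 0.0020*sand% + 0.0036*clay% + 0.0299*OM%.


FC = 0.2576 - 0.0020*45 + 0.0036*20 + 0.0299*4.4
   = 0.2576 - 0.0900 + 0.0720 + 0.1316
   = 0.3712


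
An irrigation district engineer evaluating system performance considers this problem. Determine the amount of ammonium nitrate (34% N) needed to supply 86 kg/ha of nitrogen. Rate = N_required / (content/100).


Rate = N_required / (N_content / 100)
     = 86 / (34 / 100)
     = 86 / 0.34
     = 252.94 kg/ha


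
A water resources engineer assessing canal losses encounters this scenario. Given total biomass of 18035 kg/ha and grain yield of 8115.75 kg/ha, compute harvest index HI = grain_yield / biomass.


HI = grain_yield / biomass
   = 8115.75 / 18035
   = 0.45


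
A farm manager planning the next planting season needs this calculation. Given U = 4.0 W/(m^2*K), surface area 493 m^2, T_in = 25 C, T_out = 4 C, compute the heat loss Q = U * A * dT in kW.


dT = 25 - (4) = 21 K
Q = U * A * dT
  = 4.0 * 493 * 21
  = 41412 W = 41.41 kW


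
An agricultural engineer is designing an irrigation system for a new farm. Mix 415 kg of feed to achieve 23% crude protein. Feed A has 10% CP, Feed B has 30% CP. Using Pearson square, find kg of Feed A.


parts_A = CP_b - target = 30 - 23 = 7
parts_B = target - CP_a = 23 - 10 = 13
total_parts = 7 + 13 = 20
Feed A = 415 * 7 / 20 = 145.25 kg
Feed B = 415 * 13 / 20 = 269.75 kg

145.25 kg


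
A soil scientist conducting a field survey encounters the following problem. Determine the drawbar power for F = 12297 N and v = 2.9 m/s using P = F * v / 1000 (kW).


P = F * v / 1000
  = 12297 * 2.9 / 1000
  = 35661.30 / 1000
  = 35.66 kW


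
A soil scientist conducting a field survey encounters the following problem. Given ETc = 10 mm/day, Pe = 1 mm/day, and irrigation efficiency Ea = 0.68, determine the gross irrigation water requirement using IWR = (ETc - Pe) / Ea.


IWR = (ETc - Pe) / Ea
    = (10 - 1) / 0.68
    = 9 / 0.68
    = 13.24 mm/day


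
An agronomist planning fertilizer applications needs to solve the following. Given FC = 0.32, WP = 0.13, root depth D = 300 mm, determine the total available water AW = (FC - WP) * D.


AW = (FC - WP) * D
   = (0.32 - 0.13) * 300
   = 0.19 * 300
   = 57 mm


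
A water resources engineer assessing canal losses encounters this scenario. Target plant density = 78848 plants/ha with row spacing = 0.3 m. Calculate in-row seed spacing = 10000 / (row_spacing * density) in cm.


spacing = 10000 / (row_sp * density)
        = 10000 / (0.3 * 78848)
        = 10000 / 23654.40
        = 0.42275 m = 42.28 cm


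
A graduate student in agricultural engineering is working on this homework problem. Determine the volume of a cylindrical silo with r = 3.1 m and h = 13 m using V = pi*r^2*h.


V = pi * r^2 * h
  = pi * 3.1^2 * 13
  = pi * 9.61 * 13
  = 392.48 m^3


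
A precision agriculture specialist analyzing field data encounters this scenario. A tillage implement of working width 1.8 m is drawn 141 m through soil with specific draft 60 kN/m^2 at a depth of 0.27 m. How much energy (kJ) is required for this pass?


E = k * d * w * L
  = 60 * 0.27 * 1.8 * 141
  = 4111.56 kJ


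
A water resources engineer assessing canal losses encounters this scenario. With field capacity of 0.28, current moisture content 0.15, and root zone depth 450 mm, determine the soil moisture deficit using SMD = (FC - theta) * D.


SMD = (FC - theta) * D
    = (0.28 - 0.15) * 450
    = 0.130 * 450
    = 58.50 mm


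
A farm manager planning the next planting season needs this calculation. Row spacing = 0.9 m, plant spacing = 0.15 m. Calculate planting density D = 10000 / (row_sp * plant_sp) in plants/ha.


D = 10000 / (row_sp * plant_sp)
  = 10000 / (0.9 * 0.15)
  = 10000 / 0.1350
  = 74074.07 plants/ha


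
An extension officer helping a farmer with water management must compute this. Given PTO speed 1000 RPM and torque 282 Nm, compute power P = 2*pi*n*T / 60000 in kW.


P = 2*pi*n*T / 60000
  = 2*pi * 1000 * 282 / 60000
  = 1771858.26 / 60000
  = 29.53 kW


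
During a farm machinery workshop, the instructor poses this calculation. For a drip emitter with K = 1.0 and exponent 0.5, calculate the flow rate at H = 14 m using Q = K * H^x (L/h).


Q = K * H^x
  = 1.0 * 14^0.5
  = 1.0 * 3.7417
  = 3.74 L/h


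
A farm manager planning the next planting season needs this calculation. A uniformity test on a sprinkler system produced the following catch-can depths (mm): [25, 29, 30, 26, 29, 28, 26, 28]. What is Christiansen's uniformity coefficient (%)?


xbar = 221 / 8 = 27.625
sum|xi - xbar| = 11.750
CU = 100 * (1 - 11.750 / (8 * 27.625))
   = 100 * (1 - 0.0532)
   = 94.68%


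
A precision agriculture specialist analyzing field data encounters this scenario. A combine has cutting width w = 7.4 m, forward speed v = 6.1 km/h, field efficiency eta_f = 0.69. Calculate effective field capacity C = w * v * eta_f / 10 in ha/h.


C = w * v * eta_f / 10
  = 7.4 * 6.1 * 0.69 / 10
  = 31.15 / 10
  = 3.11 ha/h


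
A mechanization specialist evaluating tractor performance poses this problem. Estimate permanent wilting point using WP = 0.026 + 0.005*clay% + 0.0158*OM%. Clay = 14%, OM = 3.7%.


WP = 0.026 + 0.005*14 + 0.0158*3.7
   = 0.026 + 0.0700 + 0.0585
   = 0.1545


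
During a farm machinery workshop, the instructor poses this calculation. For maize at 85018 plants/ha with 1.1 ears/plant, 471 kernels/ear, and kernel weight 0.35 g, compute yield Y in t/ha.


Y = density * ears * kernels * kw
  = 85018 * 1.1 * 471 * 0.35 g/ha
  = 15416739.03 g/ha
  = 15416.74 kg/ha = 15.42 t/ha


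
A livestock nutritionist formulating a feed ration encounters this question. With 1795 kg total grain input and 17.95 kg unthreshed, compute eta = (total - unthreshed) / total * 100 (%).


eta = (total - unthreshed) / total * 100
    = (1795 - 17.95) / 1795 * 100
    = 1777.05 / 1795 * 100
    = 99%


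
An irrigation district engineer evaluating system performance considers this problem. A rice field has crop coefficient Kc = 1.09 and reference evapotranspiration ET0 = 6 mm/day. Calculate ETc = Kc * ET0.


ETc = Kc * ET0
    = 1.09 * 6
    = 6.54 mm/day


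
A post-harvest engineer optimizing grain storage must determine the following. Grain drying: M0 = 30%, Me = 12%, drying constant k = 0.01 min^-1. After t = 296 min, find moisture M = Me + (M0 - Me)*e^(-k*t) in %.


M = Me + (M0 - Me) * e^(-k*t)
  = 12 + (30 - 12) * e^(-0.01*296)
  = 12 + 18 * e^(-2.960)
  = 12 + 18 * 0.05182
  = 12 + 0.9327
  = 12.93%


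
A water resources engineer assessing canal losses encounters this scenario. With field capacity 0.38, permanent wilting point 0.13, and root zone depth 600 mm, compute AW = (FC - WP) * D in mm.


AW = (FC - WP) * D
   = (0.38 - 0.13) * 600
   = 0.25 * 600
   = 150 mm


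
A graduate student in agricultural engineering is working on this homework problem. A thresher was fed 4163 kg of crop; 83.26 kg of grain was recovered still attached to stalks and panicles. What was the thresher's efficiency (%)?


eta = (total - unthreshed) / total * 100
    = (4163 - 83.26) / 4163 * 100
    = 4079.74 / 4163 * 100
    = 98%


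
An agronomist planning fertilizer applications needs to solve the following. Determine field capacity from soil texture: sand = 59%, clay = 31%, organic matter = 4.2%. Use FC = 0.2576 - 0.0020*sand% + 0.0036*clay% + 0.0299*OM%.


FC = 0.2576 - 0.0020*59 + 0.0036*31 + 0.0299*4.2
   = 0.2576 - 0.1180 + 0.1116 + 0.1256
   = 0.3768


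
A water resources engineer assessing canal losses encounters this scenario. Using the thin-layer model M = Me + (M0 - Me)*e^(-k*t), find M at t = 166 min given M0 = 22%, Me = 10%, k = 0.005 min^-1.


M = Me + (M0 - Me) * e^(-k*t)
  = 10 + (22 - 10) * e^(-0.005*166)
  = 10 + 12 * e^(-0.830)
  = 10 + 12 * 0.43605
  = 10 + 5.2326
  = 15.23%


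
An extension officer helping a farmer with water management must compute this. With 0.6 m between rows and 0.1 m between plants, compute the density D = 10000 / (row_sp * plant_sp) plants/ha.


D = 10000 / (row_sp * plant_sp)
  = 10000 / (0.6 * 0.1)
  = 10000 / 0.0600
  = 166666.67 plants/ha


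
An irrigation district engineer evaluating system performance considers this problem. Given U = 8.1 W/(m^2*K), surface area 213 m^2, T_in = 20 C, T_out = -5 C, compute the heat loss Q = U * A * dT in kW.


dT = 20 - (-5) = 25 K
Q = U * A * dT
  = 8.1 * 213 * 25
  = 43132.50 W = 43.13 kW


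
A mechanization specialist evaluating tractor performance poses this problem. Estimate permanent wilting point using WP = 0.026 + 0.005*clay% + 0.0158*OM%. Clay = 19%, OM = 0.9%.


WP = 0.026 + 0.005*19 + 0.0158*0.9
   = 0.026 + 0.0950 + 0.0142
   = 0.1352


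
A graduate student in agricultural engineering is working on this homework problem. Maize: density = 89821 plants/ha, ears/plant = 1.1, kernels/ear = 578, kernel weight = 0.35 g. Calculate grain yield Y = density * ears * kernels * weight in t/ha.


Y = density * ears * kernels * kw
  = 89821 * 1.1 * 578 * 0.35 g/ha
  = 19987867.13 g/ha
  = 19987.87 kg/ha = 19.99 t/ha


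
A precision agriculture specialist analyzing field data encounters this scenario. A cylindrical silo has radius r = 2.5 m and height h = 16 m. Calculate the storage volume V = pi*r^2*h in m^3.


V = pi * r^2 * h
  = pi * 2.5^2 * 16
  = pi * 6.25 * 16
  = 314.16 m^3


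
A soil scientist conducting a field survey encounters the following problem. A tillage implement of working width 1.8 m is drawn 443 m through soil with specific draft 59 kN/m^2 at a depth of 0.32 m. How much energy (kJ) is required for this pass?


E = k * d * w * L
  = 59 * 0.32 * 1.8 * 443
  = 15054.91 kJ


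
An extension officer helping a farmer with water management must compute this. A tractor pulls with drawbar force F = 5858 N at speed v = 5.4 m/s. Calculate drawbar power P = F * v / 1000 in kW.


P = F * v / 1000
  = 5858 * 5.4 / 1000
  = 31633.20 / 1000
  = 31.63 kW


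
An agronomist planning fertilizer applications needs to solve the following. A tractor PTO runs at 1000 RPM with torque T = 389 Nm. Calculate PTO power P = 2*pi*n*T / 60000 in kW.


P = 2*pi*n*T / 60000
  = 2*pi * 1000 * 389 / 60000
  = 2444159.08 / 60000
  = 40.74 kW


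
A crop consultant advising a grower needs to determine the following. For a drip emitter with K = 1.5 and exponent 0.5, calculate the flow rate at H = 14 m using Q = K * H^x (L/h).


Q = K * H^x
  = 1.5 * 14^0.5
  = 1.5 * 3.7417
  = 5.61 L/h


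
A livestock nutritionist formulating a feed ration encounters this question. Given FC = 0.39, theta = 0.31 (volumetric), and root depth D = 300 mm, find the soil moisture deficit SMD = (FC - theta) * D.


SMD = (FC - theta) * D
    = (0.39 - 0.31) * 300
    = 0.080 * 300
    = 24 mm


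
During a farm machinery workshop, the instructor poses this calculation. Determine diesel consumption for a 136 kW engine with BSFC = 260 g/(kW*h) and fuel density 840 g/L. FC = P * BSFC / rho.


FC = P * BSFC / rho_fuel
   = 136 * 260 / 840
   = 35360 / 840
   = 42.10 L/h


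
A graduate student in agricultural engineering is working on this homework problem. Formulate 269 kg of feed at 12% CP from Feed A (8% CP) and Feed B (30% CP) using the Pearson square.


parts_A = CP_b - target = 30 - 12 = 18
parts_B = target - CP_a = 12 - 8 = 4
total_parts = 18 + 4 = 22
Feed A = 269 * 18 / 22 = 220.09 kg
Feed B = 269 * 4 / 22 = 48.91 kg

220.09 kg


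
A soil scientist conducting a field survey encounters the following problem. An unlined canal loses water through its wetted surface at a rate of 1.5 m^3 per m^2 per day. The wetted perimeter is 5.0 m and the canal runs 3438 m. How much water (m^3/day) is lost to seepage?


S = C * P * L
  = 1.5 * 5.0 * 3438
  = 25785 m^3/day


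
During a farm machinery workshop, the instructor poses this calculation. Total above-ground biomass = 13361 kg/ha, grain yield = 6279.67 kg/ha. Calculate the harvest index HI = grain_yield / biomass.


HI = grain_yield / biomass
   = 6279.67 / 13361
   = 0.47


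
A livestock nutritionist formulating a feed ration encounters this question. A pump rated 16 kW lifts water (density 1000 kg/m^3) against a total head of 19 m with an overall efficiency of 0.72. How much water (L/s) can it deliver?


Q = (P * 1000 * eta) / (rho * g * H)
  = (16 * 1000 * 0.72) / (1000 * 9.81 * 19)
  = 11520 / 186390
  = 0.06181 m^3/s = 61.81 L/s


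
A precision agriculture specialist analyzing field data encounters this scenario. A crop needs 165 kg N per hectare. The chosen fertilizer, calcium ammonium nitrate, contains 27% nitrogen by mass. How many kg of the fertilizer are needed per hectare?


Rate = N_required / (N_content / 100)
     = 165 / (27 / 100)
     = 165 / 0.27
     = 611.11 kg/ha


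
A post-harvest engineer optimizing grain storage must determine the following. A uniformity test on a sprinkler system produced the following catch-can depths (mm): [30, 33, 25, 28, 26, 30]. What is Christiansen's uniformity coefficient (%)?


xbar = 172 / 6 = 28.667
sum|xi - xbar| = 14
CU = 100 * (1 - 14 / (6 * 28.667))
   = 100 * (1 - 0.0814)
   = 91.86%


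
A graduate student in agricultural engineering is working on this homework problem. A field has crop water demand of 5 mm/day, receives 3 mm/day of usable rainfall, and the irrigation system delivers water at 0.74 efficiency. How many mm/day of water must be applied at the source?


IWR = (ETc - Pe) / Ea
    = (5 - 3) / 0.74
    = 2 / 0.74
    = 2.70 mm/day


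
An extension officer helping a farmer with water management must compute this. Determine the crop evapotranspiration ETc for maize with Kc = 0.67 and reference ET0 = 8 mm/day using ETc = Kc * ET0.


ETc = Kc * ET0
    = 0.67 * 8
    = 5.36 mm/day


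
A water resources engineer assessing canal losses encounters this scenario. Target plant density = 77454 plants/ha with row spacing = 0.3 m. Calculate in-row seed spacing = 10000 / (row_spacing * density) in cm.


spacing = 10000 / (row_sp * density)
        = 10000 / (0.3 * 77454)
        = 10000 / 23236.20
        = 0.43036 m = 43.04 cm


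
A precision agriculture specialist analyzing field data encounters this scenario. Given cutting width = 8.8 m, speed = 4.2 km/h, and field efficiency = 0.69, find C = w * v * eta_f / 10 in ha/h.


C = w * v * eta_f / 10
  = 8.8 * 4.2 * 0.69 / 10
  = 25.50 / 10
  = 2.55 ha/h


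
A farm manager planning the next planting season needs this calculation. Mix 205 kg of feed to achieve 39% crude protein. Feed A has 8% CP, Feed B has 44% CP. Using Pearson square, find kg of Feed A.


parts_A = CP_b - target = 44 - 39 = 5
parts_B = target - CP_a = 39 - 8 = 31
total_parts = 5 + 31 = 36
Feed A = 205 * 5 / 36 = 28.47 kg
Feed B = 205 * 31 / 36 = 176.53 kg

28.47 kg


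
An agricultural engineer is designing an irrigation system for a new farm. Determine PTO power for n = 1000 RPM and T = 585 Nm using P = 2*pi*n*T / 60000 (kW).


P = 2*pi*n*T / 60000
  = 2*pi * 1000 * 585 / 60000
  = 3675663.40 / 60000
  = 61.26 kW


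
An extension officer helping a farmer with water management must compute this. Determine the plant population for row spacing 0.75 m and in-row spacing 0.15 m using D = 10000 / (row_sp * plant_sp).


D = 10000 / (row_sp * plant_sp)
  = 10000 / (0.75 * 0.15)
  = 10000 / 0.1125
  = 88888.89 plants/ha


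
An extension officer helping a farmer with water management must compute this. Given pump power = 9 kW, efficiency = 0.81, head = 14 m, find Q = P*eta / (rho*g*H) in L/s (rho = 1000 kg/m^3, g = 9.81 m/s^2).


Q = (P * 1000 * eta) / (rho * g * H)
  = (9 * 1000 * 0.81) / (1000 * 9.81 * 14)
  = 7290 / 137340
  = 0.05308 m^3/s = 53.08 L/s


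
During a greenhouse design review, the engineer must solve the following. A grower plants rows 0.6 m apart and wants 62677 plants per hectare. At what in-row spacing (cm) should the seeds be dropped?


spacing = 10000 / (row_sp * density)
        = 10000 / (0.6 * 62677)
        = 10000 / 37606.20
        = 0.26591 m = 26.59 cm


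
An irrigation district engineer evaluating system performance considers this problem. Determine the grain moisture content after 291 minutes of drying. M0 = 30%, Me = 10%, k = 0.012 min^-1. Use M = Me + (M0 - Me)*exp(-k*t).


M = Me + (M0 - Me) * e^(-k*t)
  = 10 + (30 - 10) * e^(-0.012*291)
  = 10 + 20 * e^(-3.492)
  = 10 + 20 * 0.03044
  = 10 + 0.6088
  = 10.61%


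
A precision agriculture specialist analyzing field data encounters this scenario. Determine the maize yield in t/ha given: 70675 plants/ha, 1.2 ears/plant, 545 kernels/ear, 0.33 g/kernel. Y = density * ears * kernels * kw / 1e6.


Y = density * ears * kernels * kw
  = 70675 * 1.2 * 545 * 0.33 g/ha
  = 15253078.50 g/ha
  = 15253.08 kg/ha = 15.25 t/ha


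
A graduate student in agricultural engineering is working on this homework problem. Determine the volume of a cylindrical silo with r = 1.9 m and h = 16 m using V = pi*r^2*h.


V = pi * r^2 * h
  = pi * 1.9^2 * 16
  = pi * 3.61 * 16
  = 181.46 m^3


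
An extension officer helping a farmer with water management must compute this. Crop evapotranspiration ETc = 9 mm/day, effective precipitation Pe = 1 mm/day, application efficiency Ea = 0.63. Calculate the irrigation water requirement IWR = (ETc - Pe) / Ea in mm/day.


IWR = (ETc - Pe) / Ea
    = (9 - 1) / 0.63
    = 8 / 0.63
    = 12.70 mm/day


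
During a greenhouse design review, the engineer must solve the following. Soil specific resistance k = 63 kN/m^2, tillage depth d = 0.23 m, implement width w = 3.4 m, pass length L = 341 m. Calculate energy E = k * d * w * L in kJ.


E = k * d * w * L
  = 63 * 0.23 * 3.4 * 341
  = 16799.71 kJ


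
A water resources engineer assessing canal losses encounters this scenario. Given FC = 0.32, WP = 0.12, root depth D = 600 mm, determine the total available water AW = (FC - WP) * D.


AW = (FC - WP) * D
   = (0.32 - 0.12) * 600
   = 0.20 * 600
   = 120 mm


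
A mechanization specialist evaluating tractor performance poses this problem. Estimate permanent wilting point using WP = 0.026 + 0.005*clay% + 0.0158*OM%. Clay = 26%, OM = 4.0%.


WP = 0.026 + 0.005*26 + 0.0158*4.0
   = 0.026 + 0.1300 + 0.0632
   = 0.2192


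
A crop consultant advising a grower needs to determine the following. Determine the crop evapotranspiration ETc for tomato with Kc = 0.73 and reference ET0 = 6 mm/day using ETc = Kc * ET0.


ETc = Kc * ET0
    = 0.73 * 6
    = 4.38 mm/day


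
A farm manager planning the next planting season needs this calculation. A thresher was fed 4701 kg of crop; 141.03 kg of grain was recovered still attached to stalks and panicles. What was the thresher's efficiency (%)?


eta = (total - unthreshed) / total * 100
    = (4701 - 141.03) / 4701 * 100
    = 4559.97 / 4701 * 100
    = 97%


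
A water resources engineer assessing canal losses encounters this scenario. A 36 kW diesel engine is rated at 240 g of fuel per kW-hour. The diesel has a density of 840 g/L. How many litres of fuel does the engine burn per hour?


FC = P * BSFC / rho_fuel
   = 36 * 240 / 840
   = 8640 / 840
   = 10.29 L/h


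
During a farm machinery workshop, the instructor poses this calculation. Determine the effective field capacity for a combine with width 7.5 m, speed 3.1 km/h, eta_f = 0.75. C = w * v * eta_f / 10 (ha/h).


C = w * v * eta_f / 10
  = 7.5 * 3.1 * 0.75 / 10
  = 17.44 / 10
  = 1.74 ha/h


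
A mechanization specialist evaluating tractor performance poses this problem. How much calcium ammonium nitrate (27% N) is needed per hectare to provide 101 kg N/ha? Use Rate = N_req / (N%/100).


Rate = N_required / (N_content / 100)
     = 101 / (27 / 100)
     = 101 / 0.27
     = 374.07 kg/ha


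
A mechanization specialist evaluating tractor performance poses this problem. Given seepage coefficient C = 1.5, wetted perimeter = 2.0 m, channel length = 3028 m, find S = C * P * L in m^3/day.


S = C * P * L
  = 1.5 * 2.0 * 3028
  = 9084 m^3/day


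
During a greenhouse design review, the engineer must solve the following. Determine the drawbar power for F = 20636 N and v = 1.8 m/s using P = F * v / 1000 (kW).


P = F * v / 1000
  = 20636 * 1.8 / 1000
  = 37144.80 / 1000
  = 37.14 kW


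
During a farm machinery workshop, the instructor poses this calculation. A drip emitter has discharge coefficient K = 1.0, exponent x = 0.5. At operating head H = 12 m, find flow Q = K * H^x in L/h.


Q = K * H^x
  = 1.0 * 12^0.5
  = 1.0 * 3.4641
  = 3.46 L/h


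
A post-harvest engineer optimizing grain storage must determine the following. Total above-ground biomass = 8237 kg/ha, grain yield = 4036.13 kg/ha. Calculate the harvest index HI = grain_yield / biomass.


HI = grain_yield / biomass
   = 4036.13 / 8237
   = 0.49


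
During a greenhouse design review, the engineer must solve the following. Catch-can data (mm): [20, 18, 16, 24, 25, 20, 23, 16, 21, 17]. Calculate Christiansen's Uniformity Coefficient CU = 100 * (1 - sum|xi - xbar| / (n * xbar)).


xbar = 200 / 10 = 20
sum|xi - xbar| = 26
CU = 100 * (1 - 26 / (10 * 20))
   = 100 * (1 - 0.1300)
   = 87%


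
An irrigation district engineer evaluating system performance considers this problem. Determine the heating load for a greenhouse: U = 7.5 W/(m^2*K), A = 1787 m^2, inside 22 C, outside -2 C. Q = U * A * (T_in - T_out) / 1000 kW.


dT = 22 - (-2) = 24 K
Q = U * A * dT
  = 7.5 * 1787 * 24
  = 321660 W = 321.66 kW


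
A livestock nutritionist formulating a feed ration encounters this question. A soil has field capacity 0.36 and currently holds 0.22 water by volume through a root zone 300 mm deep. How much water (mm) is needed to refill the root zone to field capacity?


SMD = (FC - theta) * D
    = (0.36 - 0.22) * 300
    = 0.140 * 300
    = 42 mm


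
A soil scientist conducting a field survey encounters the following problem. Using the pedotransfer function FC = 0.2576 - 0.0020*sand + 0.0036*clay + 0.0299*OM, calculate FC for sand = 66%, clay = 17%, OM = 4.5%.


FC = 0.2576 - 0.0020*66 + 0.0036*17 + 0.0299*4.5
   = 0.2576 - 0.1320 + 0.0612 + 0.1346
   = 0.3214


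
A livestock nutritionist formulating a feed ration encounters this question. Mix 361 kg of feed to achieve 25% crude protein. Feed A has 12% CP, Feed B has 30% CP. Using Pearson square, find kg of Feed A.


parts_A = CP_b - target = 30 - 25 = 5
parts_B = target - CP_a = 25 - 12 = 13
total_parts = 5 + 13 = 18
Feed A = 361 * 5 / 18 = 100.28 kg
Feed B = 361 * 13 / 18 = 260.72 kg

100.28 kg


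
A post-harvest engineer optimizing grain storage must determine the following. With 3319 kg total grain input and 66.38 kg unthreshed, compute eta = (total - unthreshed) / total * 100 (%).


eta = (total - unthreshed) / total * 100
    = (3319 - 66.38) / 3319 * 100
    = 3252.62 / 3319 * 100
    = 98%


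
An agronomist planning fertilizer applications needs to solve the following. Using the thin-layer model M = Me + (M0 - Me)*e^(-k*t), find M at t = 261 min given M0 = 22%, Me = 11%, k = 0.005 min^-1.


M = Me + (M0 - Me) * e^(-k*t)
  = 11 + (22 - 11) * e^(-0.005*261)
  = 11 + 11 * e^(-1.305)
  = 11 + 11 * 0.27117
  = 11 + 2.9829
  = 13.98%


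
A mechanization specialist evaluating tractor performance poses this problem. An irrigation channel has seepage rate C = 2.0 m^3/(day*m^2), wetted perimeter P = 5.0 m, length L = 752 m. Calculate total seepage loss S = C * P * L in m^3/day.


S = C * P * L
  = 2.0 * 5.0 * 752
  = 7520 m^3/day


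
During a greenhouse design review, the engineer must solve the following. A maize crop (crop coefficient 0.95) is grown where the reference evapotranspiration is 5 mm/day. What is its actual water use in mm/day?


ETc = Kc * ET0
    = 0.95 * 5
    = 4.75 mm/day


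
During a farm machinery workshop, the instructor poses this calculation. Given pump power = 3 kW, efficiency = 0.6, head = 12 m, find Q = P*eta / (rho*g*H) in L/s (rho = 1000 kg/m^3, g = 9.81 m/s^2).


Q = (P * 1000 * eta) / (rho * g * H)
  = (3 * 1000 * 0.6) / (1000 * 9.81 * 12)
  = 1800 / 117720
  = 0.01529 m^3/s = 15.29 L/s


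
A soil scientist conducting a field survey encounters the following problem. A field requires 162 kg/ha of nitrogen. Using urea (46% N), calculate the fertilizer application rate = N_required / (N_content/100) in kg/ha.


Rate = N_required / (N_content / 100)
     = 162 / (46 / 100)
     = 162 / 0.46
     = 352.17 kg/ha


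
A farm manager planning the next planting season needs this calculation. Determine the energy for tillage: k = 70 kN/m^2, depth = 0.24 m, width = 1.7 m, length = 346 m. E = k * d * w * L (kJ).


E = k * d * w * L
  = 70 * 0.24 * 1.7 * 346
  = 9881.76 kJ


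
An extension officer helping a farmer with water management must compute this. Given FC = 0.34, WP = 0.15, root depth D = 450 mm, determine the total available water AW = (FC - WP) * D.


AW = (FC - WP) * D
   = (0.34 - 0.15) * 450
   = 0.19 * 450
   = 85.50 mm


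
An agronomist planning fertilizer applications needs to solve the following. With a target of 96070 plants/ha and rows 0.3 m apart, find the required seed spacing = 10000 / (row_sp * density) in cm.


spacing = 10000 / (row_sp * density)
        = 10000 / (0.3 * 96070)
        = 10000 / 28821
        = 0.34697 m = 34.70 cm


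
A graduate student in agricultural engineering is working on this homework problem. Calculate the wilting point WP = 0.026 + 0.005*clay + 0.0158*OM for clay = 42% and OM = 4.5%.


WP = 0.026 + 0.005*42 + 0.0158*4.5
   = 0.026 + 0.2100 + 0.0711
   = 0.3071


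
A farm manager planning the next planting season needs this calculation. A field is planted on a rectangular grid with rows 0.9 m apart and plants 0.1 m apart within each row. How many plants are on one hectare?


D = 10000 / (row_sp * plant_sp)
  = 10000 / (0.9 * 0.1)
  = 10000 / 0.0900
  = 111111.11 plants/ha


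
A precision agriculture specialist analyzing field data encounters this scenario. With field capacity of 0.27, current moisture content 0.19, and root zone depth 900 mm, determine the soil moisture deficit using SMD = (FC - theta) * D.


SMD = (FC - theta) * D
    = (0.27 - 0.19) * 900
    = 0.080 * 900
    = 72 mm


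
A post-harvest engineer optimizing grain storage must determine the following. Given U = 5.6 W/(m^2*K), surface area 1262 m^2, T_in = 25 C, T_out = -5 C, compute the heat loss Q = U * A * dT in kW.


dT = 25 - (-5) = 30 K
Q = U * A * dT
  = 5.6 * 1262 * 30
  = 212016 W = 212.02 kW


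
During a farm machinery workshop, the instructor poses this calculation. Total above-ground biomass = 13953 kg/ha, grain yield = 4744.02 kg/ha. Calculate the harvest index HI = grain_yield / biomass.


HI = grain_yield / biomass
   = 4744.02 / 13953
   = 0.34


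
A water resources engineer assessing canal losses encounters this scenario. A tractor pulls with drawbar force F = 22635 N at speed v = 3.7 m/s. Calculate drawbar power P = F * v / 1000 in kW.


P = F * v / 1000
  = 22635 * 3.7 / 1000
  = 83749.50 / 1000
  = 83.75 kW


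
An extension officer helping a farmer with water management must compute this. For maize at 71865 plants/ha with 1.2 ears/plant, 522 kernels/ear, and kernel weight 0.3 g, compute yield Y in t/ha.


Y = density * ears * kernels * kw
  = 71865 * 1.2 * 522 * 0.3 g/ha
  = 13504870.80 g/ha
  = 13504.87 kg/ha = 13.50 t/ha


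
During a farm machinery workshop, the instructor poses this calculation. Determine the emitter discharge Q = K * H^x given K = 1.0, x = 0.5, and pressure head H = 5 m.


Q = K * H^x
  = 1.0 * 5^0.5
  = 1.0 * 2.2361
  = 2.24 L/h


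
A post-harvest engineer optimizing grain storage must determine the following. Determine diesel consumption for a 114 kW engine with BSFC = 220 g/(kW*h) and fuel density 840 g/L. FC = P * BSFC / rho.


FC = P * BSFC / rho_fuel
   = 114 * 220 / 840
   = 25080 / 840
   = 29.86 L/h


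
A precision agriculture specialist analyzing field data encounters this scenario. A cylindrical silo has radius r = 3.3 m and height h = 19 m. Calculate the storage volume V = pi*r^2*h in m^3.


V = pi * r^2 * h
  = pi * 3.3^2 * 19
  = pi * 10.89 * 19
  = 650.03 m^3


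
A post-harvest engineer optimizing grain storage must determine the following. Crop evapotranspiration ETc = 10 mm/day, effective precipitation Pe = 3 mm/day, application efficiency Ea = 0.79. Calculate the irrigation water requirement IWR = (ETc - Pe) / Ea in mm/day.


IWR = (ETc - Pe) / Ea
    = (10 - 3) / 0.79
    = 7 / 0.79
    = 8.86 mm/day


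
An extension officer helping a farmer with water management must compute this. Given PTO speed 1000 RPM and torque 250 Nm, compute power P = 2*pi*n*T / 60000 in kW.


P = 2*pi*n*T / 60000
  = 2*pi * 1000 * 250 / 60000
  = 1570796.33 / 60000
  = 26.18 kW


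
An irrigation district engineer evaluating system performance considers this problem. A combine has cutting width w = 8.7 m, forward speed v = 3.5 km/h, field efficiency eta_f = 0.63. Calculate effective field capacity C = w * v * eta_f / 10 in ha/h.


C = w * v * eta_f / 10
  = 8.7 * 3.5 * 0.63 / 10
  = 19.18 / 10
  = 1.92 ha/h


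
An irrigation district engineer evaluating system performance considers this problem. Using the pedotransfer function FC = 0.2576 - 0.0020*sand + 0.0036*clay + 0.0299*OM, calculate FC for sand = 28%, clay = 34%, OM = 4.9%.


FC = 0.2576 - 0.0020*28 + 0.0036*34 + 0.0299*4.9
   = 0.2576 - 0.0560 + 0.1224 + 0.1465
   = 0.4705


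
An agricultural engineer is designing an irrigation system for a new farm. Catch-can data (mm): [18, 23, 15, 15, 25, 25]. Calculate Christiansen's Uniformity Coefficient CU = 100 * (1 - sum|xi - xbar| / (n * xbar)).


xbar = 121 / 6 = 20.167
sum|xi - xbar| = 25
CU = 100 * (1 - 25 / (6 * 20.167))
   = 100 * (1 - 0.2066)
   = 79.34%


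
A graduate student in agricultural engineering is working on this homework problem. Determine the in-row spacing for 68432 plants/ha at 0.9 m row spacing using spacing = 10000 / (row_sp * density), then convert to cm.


spacing = 10000 / (row_sp * density)
        = 10000 / (0.9 * 68432)
        = 10000 / 61588.80
        = 0.16237 m = 16.24 cm


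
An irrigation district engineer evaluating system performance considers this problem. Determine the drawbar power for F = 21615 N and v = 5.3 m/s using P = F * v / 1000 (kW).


P = F * v / 1000
  = 21615 * 5.3 / 1000
  = 114559.50 / 1000
  = 114.56 kW


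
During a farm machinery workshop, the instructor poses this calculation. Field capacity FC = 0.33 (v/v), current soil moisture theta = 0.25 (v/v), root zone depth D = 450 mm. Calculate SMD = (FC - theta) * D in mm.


SMD = (FC - theta) * D
    = (0.33 - 0.25) * 450
    = 0.080 * 450
    = 36 mm


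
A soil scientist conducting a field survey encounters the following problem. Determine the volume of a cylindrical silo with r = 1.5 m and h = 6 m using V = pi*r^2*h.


V = pi * r^2 * h
  = pi * 1.5^2 * 6
  = pi * 2.25 * 6
  = 42.41 m^3


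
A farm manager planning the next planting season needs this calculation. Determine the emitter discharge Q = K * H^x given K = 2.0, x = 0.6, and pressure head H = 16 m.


Q = K * H^x
  = 2.0 * 16^0.6
  = 2.0 * 5.2780
  = 10.56 L/h


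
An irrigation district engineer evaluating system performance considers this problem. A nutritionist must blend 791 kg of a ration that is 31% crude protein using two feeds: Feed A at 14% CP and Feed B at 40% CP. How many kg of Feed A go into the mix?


parts_A = CP_b - target = 40 - 31 = 9
parts_B = target - CP_a = 31 - 14 = 17
total_parts = 9 + 17 = 26
Feed A = 791 * 9 / 26 = 273.81 kg
Feed B = 791 * 17 / 26 = 517.19 kg

273.81 kg


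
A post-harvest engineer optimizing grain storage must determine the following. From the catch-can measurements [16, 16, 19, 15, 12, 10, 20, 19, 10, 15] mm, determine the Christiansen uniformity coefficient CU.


xbar = 152 / 10 = 15.200
sum|xi - xbar| = 28
CU = 100 * (1 - 28 / (10 * 15.200))
   = 100 * (1 - 0.1842)
   = 81.58%


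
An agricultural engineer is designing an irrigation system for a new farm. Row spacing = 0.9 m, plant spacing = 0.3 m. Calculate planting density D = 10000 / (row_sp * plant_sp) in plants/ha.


D = 10000 / (row_sp * plant_sp)
  = 10000 / (0.9 * 0.3)
  = 10000 / 0.2700
  = 37037.04 plants/ha


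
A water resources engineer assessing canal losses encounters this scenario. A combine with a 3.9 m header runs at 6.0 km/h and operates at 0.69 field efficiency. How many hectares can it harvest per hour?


C = w * v * eta_f / 10
  = 3.9 * 6.0 * 0.69 / 10
  = 16.15 / 10
  = 1.61 ha/h


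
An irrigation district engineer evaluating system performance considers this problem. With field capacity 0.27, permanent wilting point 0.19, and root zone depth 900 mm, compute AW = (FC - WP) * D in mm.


AW = (FC - WP) * D
   = (0.27 - 0.19) * 900
   = 0.08 * 900
   = 72 mm


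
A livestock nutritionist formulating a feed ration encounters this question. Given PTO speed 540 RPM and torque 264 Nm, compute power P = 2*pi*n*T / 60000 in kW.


P = 2*pi*n*T / 60000
  = 2*pi * 540 * 264 / 60000
  = 895730.90 / 60000
  = 14.93 kW
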